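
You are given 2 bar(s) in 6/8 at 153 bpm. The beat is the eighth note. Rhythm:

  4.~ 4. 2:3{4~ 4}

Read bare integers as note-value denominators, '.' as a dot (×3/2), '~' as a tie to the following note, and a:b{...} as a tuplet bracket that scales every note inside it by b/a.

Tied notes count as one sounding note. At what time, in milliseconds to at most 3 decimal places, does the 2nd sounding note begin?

note 2 onset = 6b = 2352.941ms

1. 0.0ms @ 0 + 2352.941ms (6)
2. 2352.941ms @ 6 + 2352.941ms (6)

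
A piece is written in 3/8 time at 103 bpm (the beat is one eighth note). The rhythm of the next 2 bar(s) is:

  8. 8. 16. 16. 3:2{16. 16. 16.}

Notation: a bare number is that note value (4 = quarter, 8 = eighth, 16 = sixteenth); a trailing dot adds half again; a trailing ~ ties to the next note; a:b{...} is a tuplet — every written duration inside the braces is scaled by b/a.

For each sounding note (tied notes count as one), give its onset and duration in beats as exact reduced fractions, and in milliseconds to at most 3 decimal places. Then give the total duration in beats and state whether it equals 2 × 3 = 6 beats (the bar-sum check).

1) 0.0ms=0b +873.786ms=3/2b
2) 873.786ms=3/2b +873.786ms=3/2b
3) 1747.573ms=3b +436.893ms=3/4b
4) 2184.466ms=15/4b +436.893ms=3/4b
5) 2621.359ms=9/2b +291.262ms=1/2b
6) 2912.621ms=5b +291.262ms=1/2b
7) 3203.883ms=11/2b +291.262ms=1/2b
Σ=6b of 6 (103bpm 3/8) — PASS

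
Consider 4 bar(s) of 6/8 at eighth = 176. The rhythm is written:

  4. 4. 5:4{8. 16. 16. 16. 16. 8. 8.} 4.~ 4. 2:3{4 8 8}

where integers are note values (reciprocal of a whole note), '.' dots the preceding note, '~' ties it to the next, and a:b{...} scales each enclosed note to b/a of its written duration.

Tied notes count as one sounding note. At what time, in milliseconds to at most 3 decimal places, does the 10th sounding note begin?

1. 0.0ms @ 0 + 1022.727ms (3)
2. 1022.727ms @ 3 + 1022.727ms (3)
3. 2045.455ms @ 6 + 409.091ms (6/5)
4. 2454.545ms @ 36/5 + 204.545ms (3/5)
5. 2659.091ms @ 39/5 + 204.545ms (3/5)
6. 2863.636ms @ 42/5 + 204.545ms (3/5)
7. 3068.182ms @ 9 + 204.545ms (3/5)
8. 3272.727ms @ 48/5 + 409.091ms (6/5)
9. 3681.818ms @ 54/5 + 409.091ms (6/5)
10. 4090.909ms @ 12 + 2045.455ms (6)
11. 6136.364ms @ 18 + 1022.727ms (3)
12. 7159.091ms @ 21 + 511.364ms (3/2)
13. 7670.455ms @ 45/2 + 511.364ms (3/2)

note 10 onset = 12b = 4090.909ms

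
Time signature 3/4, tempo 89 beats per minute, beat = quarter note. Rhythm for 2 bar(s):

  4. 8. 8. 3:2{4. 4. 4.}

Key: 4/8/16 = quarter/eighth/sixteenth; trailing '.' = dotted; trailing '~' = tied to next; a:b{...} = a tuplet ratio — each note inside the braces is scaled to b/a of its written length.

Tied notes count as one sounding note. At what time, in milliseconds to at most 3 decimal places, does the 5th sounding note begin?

note 5 onset = 4b = 2696.629ms

1. 0.0ms @ 0 + 1011.236ms (3/2)
2. 1011.236ms @ 3/2 + 505.618ms (3/4)
3. 1516.854ms @ 9/4 + 505.618ms (3/4)
4. 2022.472ms @ 3 + 674.157ms (1)
5. 2696.629ms @ 4 + 674.157ms (1)
6. 3370.787ms @ 5 + 674.157ms (1)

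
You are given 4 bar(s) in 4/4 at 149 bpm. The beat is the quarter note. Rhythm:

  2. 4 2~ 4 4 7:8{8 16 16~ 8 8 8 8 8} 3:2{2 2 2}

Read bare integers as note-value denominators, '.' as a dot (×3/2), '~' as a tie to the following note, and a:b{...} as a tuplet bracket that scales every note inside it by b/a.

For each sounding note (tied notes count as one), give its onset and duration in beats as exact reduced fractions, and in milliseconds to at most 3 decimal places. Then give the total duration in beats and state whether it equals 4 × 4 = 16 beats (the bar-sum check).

1) 0.0ms=0b +1208.054ms=3b
2) 1208.054ms=3b +402.685ms=1b
3) 1610.738ms=4b +1208.054ms=3b
4) 2818.792ms=7b +402.685ms=1b
5) 3221.477ms=8b +230.105ms=4/7b
6) 3451.582ms=60/7b +115.053ms=2/7b
7) 3566.635ms=62/7b +345.158ms=6/7b
8) 3911.793ms=68/7b +230.105ms=4/7b
9) 4141.898ms=72/7b +230.105ms=4/7b
10) 4372.004ms=76/7b +230.105ms=4/7b
11) 4602.109ms=80/7b +230.105ms=4/7b
12) 4832.215ms=12b +536.913ms=4/3b
13) 5369.128ms=40/3b +536.913ms=4/3b
14) 5906.04ms=44/3b +536.913ms=4/3b
Σ=16b of 16 (149bpm 4/4) — PASS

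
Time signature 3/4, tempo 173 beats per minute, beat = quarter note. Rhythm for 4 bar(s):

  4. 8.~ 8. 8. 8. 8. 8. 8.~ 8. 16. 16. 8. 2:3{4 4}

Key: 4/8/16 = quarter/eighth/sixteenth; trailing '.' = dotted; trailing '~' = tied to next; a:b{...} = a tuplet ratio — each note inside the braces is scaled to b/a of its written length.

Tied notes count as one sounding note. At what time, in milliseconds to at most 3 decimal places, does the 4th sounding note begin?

note 4 onset = 15/4b = 1300.578ms

1. 0.0ms @ 0 + 520.231ms (3/2)
2. 520.231ms @ 3/2 + 520.231ms (3/2)
3. 1040.462ms @ 3 + 260.116ms (3/4)
4. 1300.578ms @ 15/4 + 260.116ms (3/4)
5. 1560.694ms @ 9/2 + 260.116ms (3/4)
6. 1820.809ms @ 21/4 + 260.116ms (3/4)
7. 2080.925ms @ 6 + 520.231ms (3/2)
8. 2601.156ms @ 15/2 + 130.058ms (3/8)
9. 2731.214ms @ 63/8 + 130.058ms (3/8)
10. 2861.272ms @ 33/4 + 260.116ms (3/4)
11. 3121.387ms @ 9 + 520.231ms (3/2)
12. 3641.618ms @ 21/2 + 520.231ms (3/2)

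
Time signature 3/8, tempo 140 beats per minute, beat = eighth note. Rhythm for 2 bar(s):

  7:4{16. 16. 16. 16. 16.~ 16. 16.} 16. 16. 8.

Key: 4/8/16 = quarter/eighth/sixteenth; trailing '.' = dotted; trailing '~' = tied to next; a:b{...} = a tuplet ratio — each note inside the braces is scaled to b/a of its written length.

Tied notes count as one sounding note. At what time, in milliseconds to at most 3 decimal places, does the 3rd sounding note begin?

1. 0.0ms @ 0 + 183.673ms (3/7)
2. 183.673ms @ 3/7 + 183.673ms (3/7)
3. 367.347ms @ 6/7 + 183.673ms (3/7)
4. 551.02ms @ 9/7 + 183.673ms (3/7)
5. 734.694ms @ 12/7 + 367.347ms (6/7)
6. 1102.041ms @ 18/7 + 183.673ms (3/7)
7. 1285.714ms @ 3 + 321.429ms (3/4)
8. 1607.143ms @ 15/4 + 321.429ms (3/4)
9. 1928.571ms @ 9/2 + 642.857ms (3/2)

note 3 onset = 6/7b = 367.347ms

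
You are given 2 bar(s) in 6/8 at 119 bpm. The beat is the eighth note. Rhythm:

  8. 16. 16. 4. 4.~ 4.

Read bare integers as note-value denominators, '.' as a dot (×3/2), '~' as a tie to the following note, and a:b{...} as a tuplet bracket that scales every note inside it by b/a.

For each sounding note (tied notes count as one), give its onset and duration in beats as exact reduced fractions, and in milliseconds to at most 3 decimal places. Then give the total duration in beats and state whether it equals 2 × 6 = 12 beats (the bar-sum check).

1) 0.0ms=0b +756.303ms=3/2b
2) 756.303ms=3/2b +378.151ms=3/4b
3) 1134.454ms=9/4b +378.151ms=3/4b
4) 1512.605ms=3b +1512.605ms=3b
5) 3025.21ms=6b +3025.21ms=6b
Σ=12b of 12 (119bpm 6/8) — PASS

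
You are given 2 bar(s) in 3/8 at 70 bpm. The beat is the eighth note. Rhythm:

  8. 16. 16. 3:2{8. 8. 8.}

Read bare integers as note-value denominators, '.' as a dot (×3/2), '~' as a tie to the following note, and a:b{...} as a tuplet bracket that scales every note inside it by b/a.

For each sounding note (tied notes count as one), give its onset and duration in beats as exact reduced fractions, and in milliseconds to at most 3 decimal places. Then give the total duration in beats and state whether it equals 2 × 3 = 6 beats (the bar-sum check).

1) 0.0ms=0b +1285.714ms=3/2b
2) 1285.714ms=3/2b +642.857ms=3/4b
3) 1928.571ms=9/4b +642.857ms=3/4b
4) 2571.429ms=3b +857.143ms=1b
5) 3428.571ms=4b +857.143ms=1b
6) 4285.714ms=5b +857.143ms=1b
Σ=6b of 6 (70bpm 3/8) — PASS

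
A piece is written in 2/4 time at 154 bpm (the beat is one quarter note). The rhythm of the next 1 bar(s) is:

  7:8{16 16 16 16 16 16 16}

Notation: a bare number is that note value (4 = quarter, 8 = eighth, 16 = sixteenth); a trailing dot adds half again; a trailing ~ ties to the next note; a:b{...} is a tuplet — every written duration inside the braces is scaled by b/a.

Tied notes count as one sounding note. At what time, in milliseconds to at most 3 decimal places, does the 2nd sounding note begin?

1. 0.0ms @ 0 + 111.317ms (2/7)
2. 111.317ms @ 2/7 + 111.317ms (2/7)
3. 222.635ms @ 4/7 + 111.317ms (2/7)
4. 333.952ms @ 6/7 + 111.317ms (2/7)
5. 445.269ms @ 8/7 + 111.317ms (2/7)
6. 556.586ms @ 10/7 + 111.317ms (2/7)
7. 667.904ms @ 12/7 + 111.317ms (2/7)

note 2 onset = 2/7b = 111.317ms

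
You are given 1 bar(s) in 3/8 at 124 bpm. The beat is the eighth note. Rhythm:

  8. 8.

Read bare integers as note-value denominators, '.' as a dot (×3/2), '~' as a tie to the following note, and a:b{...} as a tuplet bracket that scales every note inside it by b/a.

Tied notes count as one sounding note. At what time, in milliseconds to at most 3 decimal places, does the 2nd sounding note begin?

1. 0.0ms @ 0 + 725.806ms (3/2)
2. 725.806ms @ 3/2 + 725.806ms (3/2)

note 2 onset = 3/2b = 725.806ms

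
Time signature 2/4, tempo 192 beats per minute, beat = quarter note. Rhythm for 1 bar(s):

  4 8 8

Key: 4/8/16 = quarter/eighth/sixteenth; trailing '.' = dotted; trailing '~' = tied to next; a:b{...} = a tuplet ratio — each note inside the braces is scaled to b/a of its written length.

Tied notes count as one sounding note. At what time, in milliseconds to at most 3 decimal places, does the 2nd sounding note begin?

1. 0.0ms @ 0 + 312.5ms (1)
2. 312.5ms @ 1 + 156.25ms (1/2)
3. 468.75ms @ 3/2 + 156.25ms (1/2)

note 2 onset = 1b = 312.5ms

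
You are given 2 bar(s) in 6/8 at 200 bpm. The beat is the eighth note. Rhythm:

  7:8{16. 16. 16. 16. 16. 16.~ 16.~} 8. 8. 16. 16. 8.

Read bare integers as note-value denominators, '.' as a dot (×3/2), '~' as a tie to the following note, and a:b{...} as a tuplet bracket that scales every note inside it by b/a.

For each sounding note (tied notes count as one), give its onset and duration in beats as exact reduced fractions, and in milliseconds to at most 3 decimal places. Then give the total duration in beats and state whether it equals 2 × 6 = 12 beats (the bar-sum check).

1) 0.0ms=0b +257.143ms=6/7b
2) 257.143ms=6/7b +257.143ms=6/7b
3) 514.286ms=12/7b +257.143ms=6/7b
4) 771.429ms=18/7b +257.143ms=6/7b
5) 1028.571ms=24/7b +257.143ms=6/7b
6) 1285.714ms=30/7b +964.286ms=45/14b
7) 2250.0ms=15/2b +450.0ms=3/2b
8) 2700.0ms=9b +225.0ms=3/4b
9) 2925.0ms=39/4b +225.0ms=3/4b
10) 3150.0ms=21/2b +450.0ms=3/2b
Σ=12b of 12 (200bpm 6/8) — PASS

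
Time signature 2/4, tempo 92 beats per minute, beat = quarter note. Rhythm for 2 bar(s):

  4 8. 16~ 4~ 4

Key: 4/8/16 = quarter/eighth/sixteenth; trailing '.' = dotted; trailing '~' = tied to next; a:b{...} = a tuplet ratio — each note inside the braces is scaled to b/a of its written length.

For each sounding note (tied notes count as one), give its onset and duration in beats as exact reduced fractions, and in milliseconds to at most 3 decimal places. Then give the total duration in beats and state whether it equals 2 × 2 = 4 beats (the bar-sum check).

1) 0.0ms=0b +652.174ms=1b
2) 652.174ms=1b +489.13ms=3/4b
3) 1141.304ms=7/4b +1467.391ms=9/4b
Σ=4b of 4 (92bpm 2/4) — PASS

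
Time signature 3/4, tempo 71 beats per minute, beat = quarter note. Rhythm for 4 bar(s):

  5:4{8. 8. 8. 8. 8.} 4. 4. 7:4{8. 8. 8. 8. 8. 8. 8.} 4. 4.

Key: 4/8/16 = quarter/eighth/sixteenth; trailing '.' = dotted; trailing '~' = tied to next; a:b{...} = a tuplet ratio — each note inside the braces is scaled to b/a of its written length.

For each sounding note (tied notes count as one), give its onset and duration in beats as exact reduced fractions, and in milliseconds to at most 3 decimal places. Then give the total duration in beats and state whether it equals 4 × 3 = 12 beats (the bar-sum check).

1) 0.0ms=0b +507.042ms=3/5b
2) 507.042ms=3/5b +507.042ms=3/5b
3) 1014.085ms=6/5b +507.042ms=3/5b
4) 1521.127ms=9/5b +507.042ms=3/5b
5) 2028.169ms=12/5b +507.042ms=3/5b
6) 2535.211ms=3b +1267.606ms=3/2b
7) 3802.817ms=9/2b +1267.606ms=3/2b
8) 5070.423ms=6b +362.173ms=3/7b
9) 5432.596ms=45/7b +362.173ms=3/7b
10) 5794.769ms=48/7b +362.173ms=3/7b
11) 6156.942ms=51/7b +362.173ms=3/7b
12) 6519.115ms=54/7b +362.173ms=3/7b
13) 6881.288ms=57/7b +362.173ms=3/7b
14) 7243.461ms=60/7b +362.173ms=3/7b
15) 7605.634ms=9b +1267.606ms=3/2b
16) 8873.239ms=21/2b +1267.606ms=3/2b
Σ=12b of 12 (71bpm 3/4) — PASS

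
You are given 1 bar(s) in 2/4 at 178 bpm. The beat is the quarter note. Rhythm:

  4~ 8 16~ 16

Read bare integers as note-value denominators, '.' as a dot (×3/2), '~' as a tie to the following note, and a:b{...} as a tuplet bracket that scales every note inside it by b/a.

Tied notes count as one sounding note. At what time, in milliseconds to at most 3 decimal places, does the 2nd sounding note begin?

note 2 onset = 3/2b = 505.618ms

1. 0.0ms @ 0 + 505.618ms (3/2)
2. 505.618ms @ 3/2 + 168.539ms (1/2)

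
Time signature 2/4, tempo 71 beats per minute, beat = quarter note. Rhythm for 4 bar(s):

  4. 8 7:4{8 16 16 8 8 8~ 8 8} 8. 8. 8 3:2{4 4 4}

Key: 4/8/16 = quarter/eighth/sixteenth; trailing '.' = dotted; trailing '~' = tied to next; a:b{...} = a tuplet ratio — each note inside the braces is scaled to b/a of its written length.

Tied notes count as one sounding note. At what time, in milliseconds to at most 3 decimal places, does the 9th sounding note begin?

1. 0.0ms @ 0 + 1267.606ms (3/2)
2. 1267.606ms @ 3/2 + 422.535ms (1/2)
3. 1690.141ms @ 2 + 241.449ms (2/7)
4. 1931.59ms @ 16/7 + 120.724ms (1/7)
5. 2052.314ms @ 17/7 + 120.724ms (1/7)
6. 2173.038ms @ 18/7 + 241.449ms (2/7)
7. 2414.487ms @ 20/7 + 241.449ms (2/7)
8. 2655.936ms @ 22/7 + 482.897ms (4/7)
9. 3138.833ms @ 26/7 + 241.449ms (2/7)
10. 3380.282ms @ 4 + 633.803ms (3/4)
11. 4014.085ms @ 19/4 + 633.803ms (3/4)
12. 4647.887ms @ 11/2 + 422.535ms (1/2)
13. 5070.423ms @ 6 + 563.38ms (2/3)
14. 5633.803ms @ 20/3 + 563.38ms (2/3)
15. 6197.183ms @ 22/3 + 563.38ms (2/3)

note 9 onset = 26/7b = 3138.833ms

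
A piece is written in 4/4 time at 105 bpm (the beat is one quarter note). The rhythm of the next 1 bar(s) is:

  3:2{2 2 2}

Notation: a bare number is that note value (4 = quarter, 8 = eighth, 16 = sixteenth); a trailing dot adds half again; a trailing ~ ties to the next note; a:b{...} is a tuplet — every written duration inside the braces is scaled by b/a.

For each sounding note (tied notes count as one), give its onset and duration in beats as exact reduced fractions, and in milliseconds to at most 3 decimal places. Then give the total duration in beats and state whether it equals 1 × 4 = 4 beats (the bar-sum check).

1) 0.0ms=0b +761.905ms=4/3b
2) 761.905ms=4/3b +761.905ms=4/3b
3) 1523.81ms=8/3b +761.905ms=4/3b
Σ=4b of 4 (105bpm 4/4) — PASS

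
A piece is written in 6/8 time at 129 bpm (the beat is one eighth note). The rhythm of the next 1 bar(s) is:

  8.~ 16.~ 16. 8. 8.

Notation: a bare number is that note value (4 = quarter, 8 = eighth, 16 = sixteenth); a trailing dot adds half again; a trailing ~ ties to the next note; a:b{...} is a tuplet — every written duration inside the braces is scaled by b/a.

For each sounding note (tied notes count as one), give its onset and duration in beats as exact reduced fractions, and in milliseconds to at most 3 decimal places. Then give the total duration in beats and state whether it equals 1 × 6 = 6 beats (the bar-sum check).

1) 0.0ms=0b +1395.349ms=3b
2) 1395.349ms=3b +697.674ms=3/2b
3) 2093.023ms=9/2b +697.674ms=3/2b
Σ=6b of 6 (129bpm 6/8) — PASS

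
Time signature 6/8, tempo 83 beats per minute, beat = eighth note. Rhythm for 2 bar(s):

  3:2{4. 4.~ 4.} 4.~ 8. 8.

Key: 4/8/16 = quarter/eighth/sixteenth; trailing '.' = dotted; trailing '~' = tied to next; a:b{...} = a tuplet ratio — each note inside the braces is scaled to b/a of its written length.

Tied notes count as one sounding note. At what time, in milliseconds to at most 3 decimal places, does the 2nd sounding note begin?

1. 0.0ms @ 0 + 1445.783ms (2)
2. 1445.783ms @ 2 + 2891.566ms (4)
3. 4337.349ms @ 6 + 3253.012ms (9/2)
4. 7590.361ms @ 21/2 + 1084.337ms (3/2)

note 2 onset = 2b = 1445.783ms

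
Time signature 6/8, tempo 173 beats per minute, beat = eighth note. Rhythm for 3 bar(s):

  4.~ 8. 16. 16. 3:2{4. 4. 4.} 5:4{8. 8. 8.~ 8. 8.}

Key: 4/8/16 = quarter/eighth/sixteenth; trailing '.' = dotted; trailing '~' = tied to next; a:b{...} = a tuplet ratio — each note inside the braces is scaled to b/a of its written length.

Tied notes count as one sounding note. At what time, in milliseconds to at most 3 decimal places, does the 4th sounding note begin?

note 4 onset = 6b = 2080.925ms

1. 0.0ms @ 0 + 1560.694ms (9/2)
2. 1560.694ms @ 9/2 + 260.116ms (3/4)
3. 1820.809ms @ 21/4 + 260.116ms (3/4)
4. 2080.925ms @ 6 + 693.642ms (2)
5. 2774.566ms @ 8 + 693.642ms (2)
6. 3468.208ms @ 10 + 693.642ms (2)
7. 4161.85ms @ 12 + 416.185ms (6/5)
8. 4578.035ms @ 66/5 + 416.185ms (6/5)
9. 4994.22ms @ 72/5 + 832.37ms (12/5)
10. 5826.59ms @ 84/5 + 416.185ms (6/5)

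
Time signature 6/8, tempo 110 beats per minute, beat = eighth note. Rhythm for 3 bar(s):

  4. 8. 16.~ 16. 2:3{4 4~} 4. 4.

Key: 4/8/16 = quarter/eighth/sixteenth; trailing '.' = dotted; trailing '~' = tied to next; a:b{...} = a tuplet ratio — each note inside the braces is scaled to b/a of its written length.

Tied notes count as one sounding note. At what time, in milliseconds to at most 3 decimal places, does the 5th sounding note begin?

note 5 onset = 9b = 4909.091ms

1. 0.0ms @ 0 + 1636.364ms (3)
2. 1636.364ms @ 3 + 818.182ms (3/2)
3. 2454.545ms @ 9/2 + 818.182ms (3/2)
4. 3272.727ms @ 6 + 1636.364ms (3)
5. 4909.091ms @ 9 + 3272.727ms (6)
6. 8181.818ms @ 15 + 1636.364ms (3)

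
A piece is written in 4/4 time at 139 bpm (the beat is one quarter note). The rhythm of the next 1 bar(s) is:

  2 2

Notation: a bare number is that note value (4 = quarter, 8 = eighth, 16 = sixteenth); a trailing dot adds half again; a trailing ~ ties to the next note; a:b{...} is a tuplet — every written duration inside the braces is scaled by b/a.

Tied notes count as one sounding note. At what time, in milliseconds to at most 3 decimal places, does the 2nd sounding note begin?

note 2 onset = 2b = 863.309ms

1. 0.0ms @ 0 + 863.309ms (2)
2. 863.309ms @ 2 + 863.309ms (2)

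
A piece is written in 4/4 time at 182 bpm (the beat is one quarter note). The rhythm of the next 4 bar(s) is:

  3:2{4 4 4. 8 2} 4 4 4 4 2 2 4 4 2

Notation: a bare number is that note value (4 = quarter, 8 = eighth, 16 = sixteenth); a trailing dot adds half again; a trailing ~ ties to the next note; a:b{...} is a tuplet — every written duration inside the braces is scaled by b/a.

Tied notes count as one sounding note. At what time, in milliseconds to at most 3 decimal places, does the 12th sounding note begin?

note 12 onset = 12b = 3956.044ms

1. 0.0ms @ 0 + 219.78ms (2/3)
2. 219.78ms @ 2/3 + 219.78ms (2/3)
3. 439.56ms @ 4/3 + 329.67ms (1)
4. 769.231ms @ 7/3 + 109.89ms (1/3)
5. 879.121ms @ 8/3 + 439.56ms (4/3)
6. 1318.681ms @ 4 + 329.67ms (1)
7. 1648.352ms @ 5 + 329.67ms (1)
8. 1978.022ms @ 6 + 329.67ms (1)
9. 2307.692ms @ 7 + 329.67ms (1)
10. 2637.363ms @ 8 + 659.341ms (2)
11. 3296.703ms @ 10 + 659.341ms (2)
12. 3956.044ms @ 12 + 329.67ms (1)
13. 4285.714ms @ 13 + 329.67ms (1)
14. 4615.385ms @ 14 + 659.341ms (2)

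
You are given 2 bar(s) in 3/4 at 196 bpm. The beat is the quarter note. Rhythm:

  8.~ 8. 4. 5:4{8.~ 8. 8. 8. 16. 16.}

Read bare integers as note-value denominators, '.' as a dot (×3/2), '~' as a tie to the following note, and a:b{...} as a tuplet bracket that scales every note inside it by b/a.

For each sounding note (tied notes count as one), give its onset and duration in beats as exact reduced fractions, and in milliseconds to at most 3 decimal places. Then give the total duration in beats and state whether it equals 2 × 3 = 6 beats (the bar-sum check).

1) 0.0ms=0b +459.184ms=3/2b
2) 459.184ms=3/2b +459.184ms=3/2b
3) 918.367ms=3b +367.347ms=6/5b
4) 1285.714ms=21/5b +183.673ms=3/5b
5) 1469.388ms=24/5b +183.673ms=3/5b
6) 1653.061ms=27/5b +91.837ms=3/10b
7) 1744.898ms=57/10b +91.837ms=3/10b
Σ=6b of 6 (196bpm 3/4) — PASS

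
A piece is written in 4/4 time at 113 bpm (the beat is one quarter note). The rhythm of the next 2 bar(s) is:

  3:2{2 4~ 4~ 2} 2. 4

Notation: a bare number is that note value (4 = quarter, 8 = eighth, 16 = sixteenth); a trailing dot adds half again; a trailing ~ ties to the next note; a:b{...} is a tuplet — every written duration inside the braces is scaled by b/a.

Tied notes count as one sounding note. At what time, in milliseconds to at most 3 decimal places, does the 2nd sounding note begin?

note 2 onset = 4/3b = 707.965ms

1. 0.0ms @ 0 + 707.965ms (4/3)
2. 707.965ms @ 4/3 + 1415.929ms (8/3)
3. 2123.894ms @ 4 + 1592.92ms (3)
4. 3716.814ms @ 7 + 530.973ms (1)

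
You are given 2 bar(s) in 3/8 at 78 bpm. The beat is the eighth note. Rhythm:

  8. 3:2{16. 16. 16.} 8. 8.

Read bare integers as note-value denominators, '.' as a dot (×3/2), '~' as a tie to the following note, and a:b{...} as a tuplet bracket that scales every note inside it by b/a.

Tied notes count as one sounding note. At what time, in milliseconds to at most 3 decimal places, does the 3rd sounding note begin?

note 3 onset = 2b = 1538.462ms

1. 0.0ms @ 0 + 1153.846ms (3/2)
2. 1153.846ms @ 3/2 + 384.615ms (1/2)
3. 1538.462ms @ 2 + 384.615ms (1/2)
4. 1923.077ms @ 5/2 + 384.615ms (1/2)
5. 2307.692ms @ 3 + 1153.846ms (3/2)
6. 3461.538ms @ 9/2 + 1153.846ms (3/2)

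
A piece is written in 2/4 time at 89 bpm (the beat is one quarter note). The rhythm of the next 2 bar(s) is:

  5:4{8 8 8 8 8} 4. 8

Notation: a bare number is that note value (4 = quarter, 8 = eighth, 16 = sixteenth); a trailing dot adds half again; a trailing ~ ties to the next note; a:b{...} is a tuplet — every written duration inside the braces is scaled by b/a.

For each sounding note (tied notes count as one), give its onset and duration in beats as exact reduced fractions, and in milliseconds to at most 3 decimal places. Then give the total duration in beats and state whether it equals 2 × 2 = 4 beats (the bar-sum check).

1) 0.0ms=0b +269.663ms=2/5b
2) 269.663ms=2/5b +269.663ms=2/5b
3) 539.326ms=4/5b +269.663ms=2/5b
4) 808.989ms=6/5b +269.663ms=2/5b
5) 1078.652ms=8/5b +269.663ms=2/5b
6) 1348.315ms=2b +1011.236ms=3/2b
7) 2359.551ms=7/2b +337.079ms=1/2b
Σ=4b of 4 (89bpm 2/4) — PASS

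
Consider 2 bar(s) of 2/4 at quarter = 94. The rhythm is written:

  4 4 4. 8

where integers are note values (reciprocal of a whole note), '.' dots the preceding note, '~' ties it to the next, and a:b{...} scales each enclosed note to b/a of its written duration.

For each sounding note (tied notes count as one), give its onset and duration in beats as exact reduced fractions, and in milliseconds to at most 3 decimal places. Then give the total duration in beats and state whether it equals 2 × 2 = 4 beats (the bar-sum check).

1) 0.0ms=0b +638.298ms=1b
2) 638.298ms=1b +638.298ms=1b
3) 1276.596ms=2b +957.447ms=3/2b
4) 2234.043ms=7/2b +319.149ms=1/2b
Σ=4b of 4 (94bpm 2/4) — PASS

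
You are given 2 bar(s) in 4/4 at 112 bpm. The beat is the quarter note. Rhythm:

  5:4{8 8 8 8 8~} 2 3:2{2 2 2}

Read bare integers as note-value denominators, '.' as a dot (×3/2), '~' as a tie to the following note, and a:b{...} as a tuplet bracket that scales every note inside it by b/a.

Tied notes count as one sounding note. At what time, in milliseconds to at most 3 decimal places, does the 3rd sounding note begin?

1. 0.0ms @ 0 + 214.286ms (2/5)
2. 214.286ms @ 2/5 + 214.286ms (2/5)
3. 428.571ms @ 4/5 + 214.286ms (2/5)
4. 642.857ms @ 6/5 + 214.286ms (2/5)
5. 857.143ms @ 8/5 + 1285.714ms (12/5)
6. 2142.857ms @ 4 + 714.286ms (4/3)
7. 2857.143ms @ 16/3 + 714.286ms (4/3)
8. 3571.429ms @ 20/3 + 714.286ms (4/3)

note 3 onset = 4/5b = 428.571ms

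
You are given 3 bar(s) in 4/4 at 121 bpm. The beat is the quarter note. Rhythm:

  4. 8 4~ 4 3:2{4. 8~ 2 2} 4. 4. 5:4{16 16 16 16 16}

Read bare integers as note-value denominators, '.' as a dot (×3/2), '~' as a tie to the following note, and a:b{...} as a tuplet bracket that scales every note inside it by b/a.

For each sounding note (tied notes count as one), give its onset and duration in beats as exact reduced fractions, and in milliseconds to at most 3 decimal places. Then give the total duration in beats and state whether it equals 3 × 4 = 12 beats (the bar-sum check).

1) 0.0ms=0b +743.802ms=3/2b
2) 743.802ms=3/2b +247.934ms=1/2b
3) 991.736ms=2b +991.736ms=2b
4) 1983.471ms=4b +495.868ms=1b
5) 2479.339ms=5b +826.446ms=5/3b
6) 3305.785ms=20/3b +661.157ms=4/3b
7) 3966.942ms=8b +743.802ms=3/2b
8) 4710.744ms=19/2b +743.802ms=3/2b
9) 5454.545ms=11b +99.174ms=1/5b
10) 5553.719ms=56/5b +99.174ms=1/5b
11) 5652.893ms=57/5b +99.174ms=1/5b
12) 5752.066ms=58/5b +99.174ms=1/5b
13) 5851.24ms=59/5b +99.174ms=1/5b
Σ=12b of 12 (121bpm 4/4) — PASS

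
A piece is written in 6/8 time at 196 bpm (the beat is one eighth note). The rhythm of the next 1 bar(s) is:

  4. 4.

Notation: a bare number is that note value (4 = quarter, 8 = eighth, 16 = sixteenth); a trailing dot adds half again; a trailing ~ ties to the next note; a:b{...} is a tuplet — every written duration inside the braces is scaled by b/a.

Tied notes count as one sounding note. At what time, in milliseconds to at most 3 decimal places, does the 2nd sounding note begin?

1. 0.0ms @ 0 + 918.367ms (3)
2. 918.367ms @ 3 + 918.367ms (3)

note 2 onset = 3b = 918.367ms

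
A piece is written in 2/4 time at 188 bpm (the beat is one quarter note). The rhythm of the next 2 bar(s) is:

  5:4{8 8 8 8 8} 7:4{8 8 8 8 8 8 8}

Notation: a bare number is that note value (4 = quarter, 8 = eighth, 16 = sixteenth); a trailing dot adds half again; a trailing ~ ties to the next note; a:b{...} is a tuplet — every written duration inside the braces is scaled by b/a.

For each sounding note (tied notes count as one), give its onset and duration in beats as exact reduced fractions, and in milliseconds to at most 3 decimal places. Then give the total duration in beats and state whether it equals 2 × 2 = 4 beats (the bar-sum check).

1) 0.0ms=0b +127.66ms=2/5b
2) 127.66ms=2/5b +127.66ms=2/5b
3) 255.319ms=4/5b +127.66ms=2/5b
4) 382.979ms=6/5b +127.66ms=2/5b
5) 510.638ms=8/5b +127.66ms=2/5b
6) 638.298ms=2b +91.185ms=2/7b
7) 729.483ms=16/7b +91.185ms=2/7b
8) 820.669ms=18/7b +91.185ms=2/7b
9) 911.854ms=20/7b +91.185ms=2/7b
10) 1003.04ms=22/7b +91.185ms=2/7b
11) 1094.225ms=24/7b +91.185ms=2/7b
12) 1185.41ms=26/7b +91.185ms=2/7b
Σ=4b of 4 (188bpm 2/4) — PASS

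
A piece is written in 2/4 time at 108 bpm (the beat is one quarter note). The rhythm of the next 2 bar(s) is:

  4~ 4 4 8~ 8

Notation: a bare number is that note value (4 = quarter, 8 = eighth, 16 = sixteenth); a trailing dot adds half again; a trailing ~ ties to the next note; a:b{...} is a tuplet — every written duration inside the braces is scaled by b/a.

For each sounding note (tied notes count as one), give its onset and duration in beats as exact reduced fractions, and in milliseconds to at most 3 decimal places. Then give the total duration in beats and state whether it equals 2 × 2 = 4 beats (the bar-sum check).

1) 0.0ms=0b +1111.111ms=2b
2) 1111.111ms=2b +555.556ms=1b
3) 1666.667ms=3b +555.556ms=1b
Σ=4b of 4 (108bpm 2/4) — PASS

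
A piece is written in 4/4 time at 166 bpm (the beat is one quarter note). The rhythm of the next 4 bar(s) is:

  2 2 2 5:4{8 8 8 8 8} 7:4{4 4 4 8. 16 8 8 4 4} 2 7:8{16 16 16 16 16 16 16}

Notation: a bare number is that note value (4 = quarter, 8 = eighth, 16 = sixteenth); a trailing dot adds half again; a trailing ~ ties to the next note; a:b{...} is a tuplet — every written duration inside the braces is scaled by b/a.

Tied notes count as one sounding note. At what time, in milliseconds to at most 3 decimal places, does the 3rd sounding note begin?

1. 0.0ms @ 0 + 722.892ms (2)
2. 722.892ms @ 2 + 722.892ms (2)
3. 1445.783ms @ 4 + 722.892ms (2)
4. 2168.675ms @ 6 + 144.578ms (2/5)
5. 2313.253ms @ 32/5 + 144.578ms (2/5)
6. 2457.831ms @ 34/5 + 144.578ms (2/5)
7. 2602.41ms @ 36/5 + 144.578ms (2/5)
8. 2746.988ms @ 38/5 + 144.578ms (2/5)
9. 2891.566ms @ 8 + 206.54ms (4/7)
10. 3098.107ms @ 60/7 + 206.54ms (4/7)
11. 3304.647ms @ 64/7 + 206.54ms (4/7)
12. 3511.188ms @ 68/7 + 154.905ms (3/7)
13. 3666.093ms @ 71/7 + 51.635ms (1/7)
14. 3717.728ms @ 72/7 + 103.27ms (2/7)
15. 3820.998ms @ 74/7 + 103.27ms (2/7)
16. 3924.269ms @ 76/7 + 206.54ms (4/7)
17. 4130.809ms @ 80/7 + 206.54ms (4/7)
18. 4337.349ms @ 12 + 722.892ms (2)
19. 5060.241ms @ 14 + 103.27ms (2/7)
20. 5163.511ms @ 100/7 + 103.27ms (2/7)
21. 5266.781ms @ 102/7 + 103.27ms (2/7)
22. 5370.052ms @ 104/7 + 103.27ms (2/7)
23. 5473.322ms @ 106/7 + 103.27ms (2/7)
24. 5576.592ms @ 108/7 + 103.27ms (2/7)
25. 5679.862ms @ 110/7 + 103.27ms (2/7)

note 3 onset = 4b = 1445.783ms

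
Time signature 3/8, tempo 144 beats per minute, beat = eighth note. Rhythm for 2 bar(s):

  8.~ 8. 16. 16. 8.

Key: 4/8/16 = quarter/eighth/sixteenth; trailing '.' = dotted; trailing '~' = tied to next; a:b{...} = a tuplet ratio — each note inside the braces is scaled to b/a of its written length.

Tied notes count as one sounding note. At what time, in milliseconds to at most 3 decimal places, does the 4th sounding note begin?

1. 0.0ms @ 0 + 1250.0ms (3)
2. 1250.0ms @ 3 + 312.5ms (3/4)
3. 1562.5ms @ 15/4 + 312.5ms (3/4)
4. 1875.0ms @ 9/2 + 625.0ms (3/2)

note 4 onset = 9/2b = 1875.0ms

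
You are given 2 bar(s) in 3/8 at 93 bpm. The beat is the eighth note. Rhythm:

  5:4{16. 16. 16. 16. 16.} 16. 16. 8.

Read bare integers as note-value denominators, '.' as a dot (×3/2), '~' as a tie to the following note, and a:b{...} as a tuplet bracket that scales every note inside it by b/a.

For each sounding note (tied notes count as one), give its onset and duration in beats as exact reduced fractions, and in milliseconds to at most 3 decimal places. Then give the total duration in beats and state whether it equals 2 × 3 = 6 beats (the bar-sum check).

1) 0.0ms=0b +387.097ms=3/5b
2) 387.097ms=3/5b +387.097ms=3/5b
3) 774.194ms=6/5b +387.097ms=3/5b
4) 1161.29ms=9/5b +387.097ms=3/5b
5) 1548.387ms=12/5b +387.097ms=3/5b
6) 1935.484ms=3b +483.871ms=3/4b
7) 2419.355ms=15/4b +483.871ms=3/4b
8) 2903.226ms=9/2b +967.742ms=3/2b
Σ=6b of 6 (93bpm 3/8) — PASS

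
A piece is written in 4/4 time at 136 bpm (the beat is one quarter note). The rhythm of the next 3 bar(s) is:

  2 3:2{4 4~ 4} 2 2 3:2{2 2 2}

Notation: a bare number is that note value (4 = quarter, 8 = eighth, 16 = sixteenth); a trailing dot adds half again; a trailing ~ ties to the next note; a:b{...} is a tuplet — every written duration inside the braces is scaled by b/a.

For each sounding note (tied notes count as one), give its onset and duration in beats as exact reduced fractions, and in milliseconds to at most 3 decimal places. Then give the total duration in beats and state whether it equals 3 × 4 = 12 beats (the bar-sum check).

1) 0.0ms=0b +882.353ms=2b
2) 882.353ms=2b +294.118ms=2/3b
3) 1176.471ms=8/3b +588.235ms=4/3b
4) 1764.706ms=4b +882.353ms=2b
5) 2647.059ms=6b +882.353ms=2b
6) 3529.412ms=8b +588.235ms=4/3b
7) 4117.647ms=28/3b +588.235ms=4/3b
8) 4705.882ms=32/3b +588.235ms=4/3b
Σ=12b of 12 (136bpm 4/4) — PASS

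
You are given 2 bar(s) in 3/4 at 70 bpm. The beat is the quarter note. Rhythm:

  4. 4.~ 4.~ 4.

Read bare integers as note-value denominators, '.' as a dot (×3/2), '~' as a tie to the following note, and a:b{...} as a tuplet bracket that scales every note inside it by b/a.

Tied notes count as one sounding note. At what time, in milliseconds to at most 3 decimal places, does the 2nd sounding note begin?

note 2 onset = 3/2b = 1285.714ms

1. 0.0ms @ 0 + 1285.714ms (3/2)
2. 1285.714ms @ 3/2 + 3857.143ms (9/2)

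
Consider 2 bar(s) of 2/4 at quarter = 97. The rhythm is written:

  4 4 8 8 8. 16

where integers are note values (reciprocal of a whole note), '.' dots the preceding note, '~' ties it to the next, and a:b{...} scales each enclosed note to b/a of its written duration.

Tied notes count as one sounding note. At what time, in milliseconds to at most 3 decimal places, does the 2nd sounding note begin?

note 2 onset = 1b = 618.557ms

1. 0.0ms @ 0 + 618.557ms (1)
2. 618.557ms @ 1 + 618.557ms (1)
3. 1237.113ms @ 2 + 309.278ms (1/2)
4. 1546.392ms @ 5/2 + 309.278ms (1/2)
5. 1855.67ms @ 3 + 463.918ms (3/4)
6. 2319.588ms @ 15/4 + 154.639ms (1/4)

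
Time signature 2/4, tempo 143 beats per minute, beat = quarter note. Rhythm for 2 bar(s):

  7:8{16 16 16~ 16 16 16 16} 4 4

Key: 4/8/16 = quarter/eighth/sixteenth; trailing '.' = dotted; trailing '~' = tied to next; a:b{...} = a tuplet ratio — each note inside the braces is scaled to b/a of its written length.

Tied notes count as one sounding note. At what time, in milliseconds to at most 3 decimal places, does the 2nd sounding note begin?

note 2 onset = 2/7b = 119.88ms

1. 0.0ms @ 0 + 119.88ms (2/7)
2. 119.88ms @ 2/7 + 119.88ms (2/7)
3. 239.76ms @ 4/7 + 239.76ms (4/7)
4. 479.52ms @ 8/7 + 119.88ms (2/7)
5. 599.401ms @ 10/7 + 119.88ms (2/7)
6. 719.281ms @ 12/7 + 119.88ms (2/7)
7. 839.161ms @ 2 + 419.58ms (1)
8. 1258.741ms @ 3 + 419.58ms (1)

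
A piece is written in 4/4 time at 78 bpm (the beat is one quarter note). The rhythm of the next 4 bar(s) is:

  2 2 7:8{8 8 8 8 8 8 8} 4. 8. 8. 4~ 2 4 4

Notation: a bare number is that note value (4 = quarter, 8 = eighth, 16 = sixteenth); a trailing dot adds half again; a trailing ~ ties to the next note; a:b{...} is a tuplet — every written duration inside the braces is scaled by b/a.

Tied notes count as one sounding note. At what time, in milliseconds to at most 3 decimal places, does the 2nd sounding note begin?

note 2 onset = 2b = 1538.462ms

1. 0.0ms @ 0 + 1538.462ms (2)
2. 1538.462ms @ 2 + 1538.462ms (2)
3. 3076.923ms @ 4 + 439.56ms (4/7)
4. 3516.484ms @ 32/7 + 439.56ms (4/7)
5. 3956.044ms @ 36/7 + 439.56ms (4/7)
6. 4395.604ms @ 40/7 + 439.56ms (4/7)
7. 4835.165ms @ 44/7 + 439.56ms (4/7)
8. 5274.725ms @ 48/7 + 439.56ms (4/7)
9. 5714.286ms @ 52/7 + 439.56ms (4/7)
10. 6153.846ms @ 8 + 1153.846ms (3/2)
11. 7307.692ms @ 19/2 + 576.923ms (3/4)
12. 7884.615ms @ 41/4 + 576.923ms (3/4)
13. 8461.538ms @ 11 + 2307.692ms (3)
14. 10769.231ms @ 14 + 769.231ms (1)
15. 11538.462ms @ 15 + 769.231ms (1)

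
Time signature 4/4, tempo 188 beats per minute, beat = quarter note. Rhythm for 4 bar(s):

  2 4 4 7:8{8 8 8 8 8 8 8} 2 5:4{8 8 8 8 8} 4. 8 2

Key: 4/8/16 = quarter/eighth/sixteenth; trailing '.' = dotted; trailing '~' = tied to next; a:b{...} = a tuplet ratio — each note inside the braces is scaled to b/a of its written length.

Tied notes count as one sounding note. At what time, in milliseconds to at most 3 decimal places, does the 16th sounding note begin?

1. 0.0ms @ 0 + 638.298ms (2)
2. 638.298ms @ 2 + 319.149ms (1)
3. 957.447ms @ 3 + 319.149ms (1)
4. 1276.596ms @ 4 + 182.371ms (4/7)
5. 1458.967ms @ 32/7 + 182.371ms (4/7)
6. 1641.337ms @ 36/7 + 182.371ms (4/7)
7. 1823.708ms @ 40/7 + 182.371ms (4/7)
8. 2006.079ms @ 44/7 + 182.371ms (4/7)
9. 2188.45ms @ 48/7 + 182.371ms (4/7)
10. 2370.821ms @ 52/7 + 182.371ms (4/7)
11. 2553.191ms @ 8 + 638.298ms (2)
12. 3191.489ms @ 10 + 127.66ms (2/5)
13. 3319.149ms @ 52/5 + 127.66ms (2/5)
14. 3446.809ms @ 54/5 + 127.66ms (2/5)
15. 3574.468ms @ 56/5 + 127.66ms (2/5)
16. 3702.128ms @ 58/5 + 127.66ms (2/5)
17. 3829.787ms @ 12 + 478.723ms (3/2)
18. 4308.511ms @ 27/2 + 159.574ms (1/2)
19. 4468.085ms @ 14 + 638.298ms (2)

note 16 onset = 58/5b = 3702.128ms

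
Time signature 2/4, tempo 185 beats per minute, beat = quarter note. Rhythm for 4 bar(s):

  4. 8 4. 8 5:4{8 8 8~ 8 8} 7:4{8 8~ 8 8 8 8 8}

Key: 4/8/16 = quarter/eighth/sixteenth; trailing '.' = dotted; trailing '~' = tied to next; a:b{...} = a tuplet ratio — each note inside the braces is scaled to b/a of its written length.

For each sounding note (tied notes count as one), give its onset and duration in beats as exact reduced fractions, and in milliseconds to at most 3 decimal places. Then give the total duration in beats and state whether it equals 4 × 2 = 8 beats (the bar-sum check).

1) 0.0ms=0b +486.486ms=3/2b
2) 486.486ms=3/2b +162.162ms=1/2b
3) 648.649ms=2b +486.486ms=3/2b
4) 1135.135ms=7/2b +162.162ms=1/2b
5) 1297.297ms=4b +129.73ms=2/5b
6) 1427.027ms=22/5b +129.73ms=2/5b
7) 1556.757ms=24/5b +259.459ms=4/5b
8) 1816.216ms=28/5b +129.73ms=2/5b
9) 1945.946ms=6b +92.664ms=2/7b
10) 2038.61ms=44/7b +185.328ms=4/7b
11) 2223.938ms=48/7b +92.664ms=2/7b
12) 2316.602ms=50/7b +92.664ms=2/7b
13) 2409.266ms=52/7b +92.664ms=2/7b
14) 2501.931ms=54/7b +92.664ms=2/7b
Σ=8b of 8 (185bpm 2/4) — PASS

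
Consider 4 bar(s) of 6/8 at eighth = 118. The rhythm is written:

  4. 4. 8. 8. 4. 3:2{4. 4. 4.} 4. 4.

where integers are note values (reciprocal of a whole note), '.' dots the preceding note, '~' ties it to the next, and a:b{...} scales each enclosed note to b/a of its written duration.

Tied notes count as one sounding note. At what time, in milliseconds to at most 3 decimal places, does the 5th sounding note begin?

note 5 onset = 9b = 4576.271ms

1. 0.0ms @ 0 + 1525.424ms (3)
2. 1525.424ms @ 3 + 1525.424ms (3)
3. 3050.847ms @ 6 + 762.712ms (3/2)
4. 3813.559ms @ 15/2 + 762.712ms (3/2)
5. 4576.271ms @ 9 + 1525.424ms (3)
6. 6101.695ms @ 12 + 1016.949ms (2)
7. 7118.644ms @ 14 + 1016.949ms (2)
8. 8135.593ms @ 16 + 1016.949ms (2)
9. 9152.542ms @ 18 + 1525.424ms (3)
10. 10677.966ms @ 21 + 1525.424ms (3)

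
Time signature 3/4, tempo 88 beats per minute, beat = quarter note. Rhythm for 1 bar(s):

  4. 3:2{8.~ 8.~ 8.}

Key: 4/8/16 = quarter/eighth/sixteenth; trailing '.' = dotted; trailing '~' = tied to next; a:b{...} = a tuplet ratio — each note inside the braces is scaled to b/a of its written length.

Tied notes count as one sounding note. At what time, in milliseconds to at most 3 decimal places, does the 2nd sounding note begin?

1. 0.0ms @ 0 + 1022.727ms (3/2)
2. 1022.727ms @ 3/2 + 1022.727ms (3/2)

note 2 onset = 3/2b = 1022.727ms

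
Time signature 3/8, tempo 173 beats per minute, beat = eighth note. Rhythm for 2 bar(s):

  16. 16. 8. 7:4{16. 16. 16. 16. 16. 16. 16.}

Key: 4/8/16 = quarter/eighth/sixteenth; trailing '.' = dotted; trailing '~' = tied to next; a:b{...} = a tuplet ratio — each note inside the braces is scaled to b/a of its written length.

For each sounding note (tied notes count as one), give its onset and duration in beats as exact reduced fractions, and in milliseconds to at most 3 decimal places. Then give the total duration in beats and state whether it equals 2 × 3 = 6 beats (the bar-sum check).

1) 0.0ms=0b +260.116ms=3/4b
2) 260.116ms=3/4b +260.116ms=3/4b
3) 520.231ms=3/2b +520.231ms=3/2b
4) 1040.462ms=3b +148.637ms=3/7b
5) 1189.1ms=24/7b +148.637ms=3/7b
6) 1337.737ms=27/7b +148.637ms=3/7b
7) 1486.375ms=30/7b +148.637ms=3/7b
8) 1635.012ms=33/7b +148.637ms=3/7b
9) 1783.65ms=36/7b +148.637ms=3/7b
10) 1932.287ms=39/7b +148.637ms=3/7b
Σ=6b of 6 (173bpm 3/8) — PASS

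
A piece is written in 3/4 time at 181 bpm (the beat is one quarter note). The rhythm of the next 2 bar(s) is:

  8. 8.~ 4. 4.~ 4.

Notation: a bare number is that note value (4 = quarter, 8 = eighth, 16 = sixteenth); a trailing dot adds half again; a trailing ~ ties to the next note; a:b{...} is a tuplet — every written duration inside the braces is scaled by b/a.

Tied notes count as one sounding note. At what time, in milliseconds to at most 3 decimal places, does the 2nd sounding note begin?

note 2 onset = 3/4b = 248.619ms

1. 0.0ms @ 0 + 248.619ms (3/4)
2. 248.619ms @ 3/4 + 745.856ms (9/4)
3. 994.475ms @ 3 + 994.475ms (3)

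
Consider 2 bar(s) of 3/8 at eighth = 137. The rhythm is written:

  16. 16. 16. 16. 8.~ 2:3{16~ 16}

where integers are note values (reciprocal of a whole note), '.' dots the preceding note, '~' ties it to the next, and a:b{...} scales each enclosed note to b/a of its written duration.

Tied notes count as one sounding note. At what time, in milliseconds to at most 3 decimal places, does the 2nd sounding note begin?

note 2 onset = 3/4b = 328.467ms

1. 0.0ms @ 0 + 328.467ms (3/4)
2. 328.467ms @ 3/4 + 328.467ms (3/4)
3. 656.934ms @ 3/2 + 328.467ms (3/4)
4. 985.401ms @ 9/4 + 328.467ms (3/4)
5. 1313.869ms @ 3 + 1313.869ms (3)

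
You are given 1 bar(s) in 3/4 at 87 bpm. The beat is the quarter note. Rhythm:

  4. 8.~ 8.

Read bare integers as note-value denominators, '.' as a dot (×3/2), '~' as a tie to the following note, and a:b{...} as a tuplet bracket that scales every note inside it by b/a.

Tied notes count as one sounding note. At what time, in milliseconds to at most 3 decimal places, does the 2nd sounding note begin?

1. 0.0ms @ 0 + 1034.483ms (3/2)
2. 1034.483ms @ 3/2 + 1034.483ms (3/2)

note 2 onset = 3/2b = 1034.483ms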